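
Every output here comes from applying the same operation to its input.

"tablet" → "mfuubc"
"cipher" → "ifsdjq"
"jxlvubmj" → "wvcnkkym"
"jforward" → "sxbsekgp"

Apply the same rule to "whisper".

Rule — move the first 3 characters to the end (rotate left by 3), then shift every letter 1 place forward in the alphabet (wrapping around).
"whisper" → "sperwhi" → "tqfsxij".

tqfsxij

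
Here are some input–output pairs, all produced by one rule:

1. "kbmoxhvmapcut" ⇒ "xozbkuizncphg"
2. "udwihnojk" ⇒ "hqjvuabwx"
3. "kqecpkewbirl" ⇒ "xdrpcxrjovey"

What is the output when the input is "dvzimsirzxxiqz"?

Rule — shift every letter 13 places forward in the alphabet (wrapping around) — i.e. ROT13.
For "dvzimsirzxxiqz" the result is "qimvzfvemkkvdm".

qimvzfvemkkvdm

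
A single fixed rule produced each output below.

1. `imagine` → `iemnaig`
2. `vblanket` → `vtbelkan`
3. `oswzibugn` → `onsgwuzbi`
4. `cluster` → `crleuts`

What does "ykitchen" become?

ynkeihtc

The pattern: take characters alternately from the front and the back (1st, last, 2nd, 2nd-last, ...).
On "ykitchen" that produces "ynkeihtc".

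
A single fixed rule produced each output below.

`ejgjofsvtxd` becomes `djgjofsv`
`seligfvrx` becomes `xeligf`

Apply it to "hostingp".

The transformation: swap the first and last characters, then delete the last 3 characters.
For "hostingp", step one produces "postingh"; step two turns that into "posti".
(Check on "ejgjofsvtxd": → "djgjofsvtxe" → "djgjofsv" ✓)

posti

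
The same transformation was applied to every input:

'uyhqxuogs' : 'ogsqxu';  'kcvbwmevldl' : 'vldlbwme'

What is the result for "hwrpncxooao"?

ooaopncx

Rule — delete the first 3 characters, then swap the front and back halves of the string.
Working it through for "hwrpncxooao": intermediate "pncxooao", final "ooaopncx".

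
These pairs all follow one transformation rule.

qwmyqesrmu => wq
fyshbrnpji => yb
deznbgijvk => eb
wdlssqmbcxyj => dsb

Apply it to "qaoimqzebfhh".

ame

The rule is to delete the last 3 characters, then keep one character in every 3, starting at position 2 (positions 2nd, 5th, 8th, ...).
Applying both steps to "qaoimqzebfhh": "qaoimqzeb", then "ame".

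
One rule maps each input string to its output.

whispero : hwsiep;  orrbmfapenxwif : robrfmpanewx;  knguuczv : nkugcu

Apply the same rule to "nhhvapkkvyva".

hnvhpakkyv

The pattern: swap each adjacent pair of characters (1↔2, 3↔4, ...), then delete the last 2 characters.
On "nhhvapkkvyva" that produces "hnvhpakkyv".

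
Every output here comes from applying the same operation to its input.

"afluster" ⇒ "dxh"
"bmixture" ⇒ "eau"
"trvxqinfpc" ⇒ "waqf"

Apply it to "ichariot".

ldr

Each output is the input with this applied: keep one character in every 3, starting at position 1 (positions 1st, 4th, 7th, ...), then shift every letter 3 places forward in the alphabet (wrapping around).
Applying both steps to "ichariot": "iao", then "ldr".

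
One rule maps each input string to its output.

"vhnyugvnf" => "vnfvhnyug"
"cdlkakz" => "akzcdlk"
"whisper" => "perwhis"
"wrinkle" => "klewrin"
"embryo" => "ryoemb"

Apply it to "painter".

terpain

Looking at the pairs, the operation is to move the last 3 characters to the front (rotate right by 3).
On "painter" that produces "terpain".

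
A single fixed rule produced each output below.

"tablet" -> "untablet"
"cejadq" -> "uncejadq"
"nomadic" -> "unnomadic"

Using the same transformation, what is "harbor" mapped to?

unharbor

Rule — prepend "un".
On "harbor" that produces "unharbor".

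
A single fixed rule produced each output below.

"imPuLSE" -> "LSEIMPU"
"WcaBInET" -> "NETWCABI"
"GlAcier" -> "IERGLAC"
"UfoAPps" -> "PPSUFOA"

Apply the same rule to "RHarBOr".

BORRHAR

The pattern: move the last 3 characters to the front (rotate right by 3), then convert every letter to uppercase.
Applying both steps to "RHarBOr": "BOrRHar", then "BORRHAR".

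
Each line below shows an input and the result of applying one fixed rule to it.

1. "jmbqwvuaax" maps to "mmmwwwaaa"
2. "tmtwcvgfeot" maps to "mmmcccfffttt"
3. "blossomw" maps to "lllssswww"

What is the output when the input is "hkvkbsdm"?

The rule is to keep one character in every 3, starting at position 2 (positions 2nd, 5th, 8th, ...), then repeat every character 3 times.
On "hkvkbsdm": the first step gives "kbm", and the second then gives "kkkbbbmmm".

kkkbbbmmm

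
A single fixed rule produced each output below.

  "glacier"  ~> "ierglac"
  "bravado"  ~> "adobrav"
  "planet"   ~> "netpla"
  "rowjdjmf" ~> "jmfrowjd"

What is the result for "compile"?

ilecomp

What's happening: move the last 3 characters to the front (rotate right by 3).
Doing the same to "compile": "ilecomp".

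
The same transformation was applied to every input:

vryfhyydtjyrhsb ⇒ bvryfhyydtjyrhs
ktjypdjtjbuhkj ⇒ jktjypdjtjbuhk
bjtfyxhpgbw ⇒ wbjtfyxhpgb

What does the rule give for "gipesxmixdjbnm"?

mgipesxmixdjbn

Looking at the pairs, the operation is to move the last character to the front.
On "gipesxmixdjbnm" that produces "mgipesxmixdjbn".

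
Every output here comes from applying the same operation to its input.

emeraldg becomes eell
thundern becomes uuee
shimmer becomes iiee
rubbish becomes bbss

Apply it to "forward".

Looking at the pairs, the operation is to keep one character in every 3, starting at position 3 (positions 3rd, 6th, 9th, ...), then double every character.
Starting from "forward": after the first operation, "rr"; after the second, "rrrr".
(Check on "thundern": → "ue" → "uuee" ✓)

rrrr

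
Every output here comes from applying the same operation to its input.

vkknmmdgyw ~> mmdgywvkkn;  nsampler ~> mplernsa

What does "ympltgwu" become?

ltgwuymp

The pattern: move the last character to the front, then swap the front and back halves of the string.
Applying both steps to "ympltgwu": "uympltgw", then "ltgwuymp".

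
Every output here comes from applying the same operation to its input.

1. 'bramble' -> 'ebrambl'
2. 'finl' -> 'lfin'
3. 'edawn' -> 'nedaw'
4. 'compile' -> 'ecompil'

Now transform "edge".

eedg

The rule is to move the last character to the front.
Doing the same to "edge": "eedg".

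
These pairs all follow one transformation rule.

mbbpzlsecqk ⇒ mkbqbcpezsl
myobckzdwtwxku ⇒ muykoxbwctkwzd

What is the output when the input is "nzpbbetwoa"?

The rule is to take characters alternately from the front and the back (1st, last, 2nd, 2nd-last, ...).
"nzpbbetwoa" → "nazopwbtbe".

nazopwbtbe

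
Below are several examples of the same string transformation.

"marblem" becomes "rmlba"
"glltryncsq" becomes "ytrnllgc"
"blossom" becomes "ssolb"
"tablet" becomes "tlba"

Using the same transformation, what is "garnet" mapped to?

What's happening: delete the last 2 characters, then sort the characters into reverse alphabetical order.
Working it through for "garnet": intermediate "garn", final "rnga".

rnga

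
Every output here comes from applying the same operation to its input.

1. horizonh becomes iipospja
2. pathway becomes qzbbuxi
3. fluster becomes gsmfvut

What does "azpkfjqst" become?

Looking at the pairs, the operation is to shift every letter 1 place forward in the alphabet (wrapping around), then take characters alternately from the front and the back (1st, last, 2nd, 2nd-last, ...).
For "azpkfjqst", step one produces "baqlgkrtu"; step two turns that into "buatqrlkg".

buatqrlkg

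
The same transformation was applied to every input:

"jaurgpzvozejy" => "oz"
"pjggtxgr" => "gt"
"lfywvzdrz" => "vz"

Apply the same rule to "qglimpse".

In each case the input is transformed by: move the last 3 characters to the front (rotate right by 3), then keep only the last 2 characters.
For "qglimpse", step one produces "pseqglim"; step two turns that into "im".

im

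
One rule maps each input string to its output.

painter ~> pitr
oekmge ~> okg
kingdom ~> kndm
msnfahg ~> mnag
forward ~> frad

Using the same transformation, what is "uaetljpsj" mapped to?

uelpj

Rule — keep every other character starting from the first (positions 1st, 3rd, 5th, ...).
"uaetljpsj" → "uelpj".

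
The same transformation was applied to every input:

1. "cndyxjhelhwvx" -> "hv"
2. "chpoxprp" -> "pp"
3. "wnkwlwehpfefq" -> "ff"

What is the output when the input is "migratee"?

te

The rule is to keep every other character starting from the second (positions 2nd, 4th, 6th, ...), then keep only the last 2 characters.
For "migratee", step one produces "irte"; step two turns that into "te".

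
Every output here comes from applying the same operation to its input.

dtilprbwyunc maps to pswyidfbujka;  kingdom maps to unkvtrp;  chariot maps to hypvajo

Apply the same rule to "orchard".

johykvy

The rule is to shift every letter 7 places forward in the alphabet (wrapping around), then move the first 2 characters to the end (rotate left by 2).
"orchard" → "vyjohyk" → "johykvy".
(Check on "kingdom": → "rpunkvt" → "unkvtrp" ✓)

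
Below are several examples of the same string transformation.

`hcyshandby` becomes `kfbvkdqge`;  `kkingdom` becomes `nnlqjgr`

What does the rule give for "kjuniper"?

The transformation: shift every letter 3 places forward in the alphabet (wrapping around), then delete the last character.
Starting from "kjuniper": after the first operation, "nmxqlshu"; after the second, "nmxqlsh".

nmxqlsh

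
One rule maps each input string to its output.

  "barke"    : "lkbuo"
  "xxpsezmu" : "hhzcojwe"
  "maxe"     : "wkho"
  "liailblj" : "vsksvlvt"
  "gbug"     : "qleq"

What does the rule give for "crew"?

What's happening: shift every letter 10 places forward in the alphabet (wrapping around).
"crew" → "mbog".

mbog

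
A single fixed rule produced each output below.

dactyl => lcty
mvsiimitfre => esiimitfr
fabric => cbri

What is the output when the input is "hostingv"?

vsting

What's happening: delete the first 2 characters, then move the last character to the front.
"hostingv" → "stingv" → "vsting".
(Check on "dactyl": → "ctyl" → "lcty" ✓)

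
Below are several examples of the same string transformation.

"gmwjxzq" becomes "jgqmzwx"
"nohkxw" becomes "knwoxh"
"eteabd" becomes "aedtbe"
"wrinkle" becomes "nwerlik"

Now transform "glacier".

The pattern: take characters alternately from the front and the back (1st, last, 2nd, 2nd-last, ...), then move the last character to the front.
Applying both steps to "glacier": "grleaic", then "cgrleai".

cgrleai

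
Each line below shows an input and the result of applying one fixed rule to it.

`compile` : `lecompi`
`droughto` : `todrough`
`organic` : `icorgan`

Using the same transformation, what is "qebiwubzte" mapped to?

In each case the input is transformed by: move the last 2 characters to the front (rotate right by 2).
So "qebiwubzte" becomes "teqebiwubz".

teqebiwubz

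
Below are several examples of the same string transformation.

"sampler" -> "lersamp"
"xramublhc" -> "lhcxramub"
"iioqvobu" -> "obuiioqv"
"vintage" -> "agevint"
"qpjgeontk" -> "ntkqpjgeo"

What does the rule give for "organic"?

nicorga

The rule is to move the last 3 characters to the front (rotate right by 3).
"organic" → "nicorga".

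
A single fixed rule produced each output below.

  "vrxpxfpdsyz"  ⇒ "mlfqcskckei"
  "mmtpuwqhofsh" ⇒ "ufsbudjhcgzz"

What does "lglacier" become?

In each case the input is transformed by: shift every letter 13 places forward in the alphabet (wrapping around) — i.e. ROT13, then reverse the string.
Applying both steps to "lglacier": "ytynpvre", then "ervpnyty".

ervpnyty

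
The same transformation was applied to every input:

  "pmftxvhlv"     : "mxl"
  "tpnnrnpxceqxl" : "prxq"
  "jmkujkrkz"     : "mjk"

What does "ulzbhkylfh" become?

Rule — keep one character in every 3, starting at position 2 (positions 2nd, 5th, 8th, ...).
Applying that to "ulzbhkylfh" gives "lhl".

lhl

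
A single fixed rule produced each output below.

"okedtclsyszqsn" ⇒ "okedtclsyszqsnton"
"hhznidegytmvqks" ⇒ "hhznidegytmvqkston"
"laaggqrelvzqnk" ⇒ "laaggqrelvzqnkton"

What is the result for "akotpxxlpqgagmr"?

In each case the input is transformed by: append "ton".
"akotpxxlpqgagmr" → "akotpxxlpqgagmrton".

akotpxxlpqgagmrton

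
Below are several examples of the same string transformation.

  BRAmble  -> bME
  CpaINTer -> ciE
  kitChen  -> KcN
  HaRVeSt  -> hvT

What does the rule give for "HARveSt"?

Looking at the pairs, the operation is to keep one character in every 3, starting at position 1 (positions 1st, 4th, 7th, ...), then flip the case of every letter.
Working it through for "HARveSt": intermediate "Hvt", final "hVT".

hVT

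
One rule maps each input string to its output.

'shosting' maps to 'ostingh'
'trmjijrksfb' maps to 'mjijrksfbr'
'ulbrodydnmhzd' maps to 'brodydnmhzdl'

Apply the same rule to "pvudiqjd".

The rule is to delete the first character, then move the first character to the end.
"pvudiqjd" → "vudiqjd" → "udiqjdv".

udiqjdv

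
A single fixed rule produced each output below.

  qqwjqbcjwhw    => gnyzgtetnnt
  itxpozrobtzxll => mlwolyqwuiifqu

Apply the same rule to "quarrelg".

oobidnrx

The rule is to move the first 3 characters to the end (rotate left by 3), then shift every letter 3 places backward in the alphabet (wrapping around).
Working it through for "quarrelg": intermediate "rrelgqua", final "oobidnrx".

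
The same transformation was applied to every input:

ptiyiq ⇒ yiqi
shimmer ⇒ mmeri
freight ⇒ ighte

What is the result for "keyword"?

The transformation: delete the first 2 characters, then move the first character to the end.
For "keyword", step one produces "yword"; step two turns that into "wordy".
(Check on "freight": → "eight" → "ighte" ✓)

wordy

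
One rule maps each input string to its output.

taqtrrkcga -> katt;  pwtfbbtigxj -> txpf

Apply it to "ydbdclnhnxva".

nxyd

The transformation: keep one character in every 3, starting at position 1 (positions 1st, 4th, 7th, ...), then swap the front and back halves of the string.
For "ydbdclnhnxva", step one produces "ydnx"; step two turns that into "nxyd".
(Check on "taqtrrkcga": → "ttka" → "katt" ✓)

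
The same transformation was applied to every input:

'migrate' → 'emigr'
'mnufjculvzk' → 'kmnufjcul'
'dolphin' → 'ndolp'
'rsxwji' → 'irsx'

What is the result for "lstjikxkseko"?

In each case the input is transformed by: move the last 3 characters to the front (rotate right by 3), then delete the first 2 characters.
Applying both steps to "lstjikxkseko": "ekolstjikxks", then "olstjikxks".

olstjikxks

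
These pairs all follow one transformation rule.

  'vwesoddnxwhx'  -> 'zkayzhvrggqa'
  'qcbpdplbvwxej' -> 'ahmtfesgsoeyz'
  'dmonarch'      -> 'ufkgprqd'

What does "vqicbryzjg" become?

In each case the input is transformed by: move the last 3 characters to the front (rotate right by 3), then shift every letter 3 places forward in the alphabet (wrapping around).
Starting from "vqicbryzjg": after the first operation, "zjgvqicbry"; after the second, "cmjytlfeub".

cmjytlfeub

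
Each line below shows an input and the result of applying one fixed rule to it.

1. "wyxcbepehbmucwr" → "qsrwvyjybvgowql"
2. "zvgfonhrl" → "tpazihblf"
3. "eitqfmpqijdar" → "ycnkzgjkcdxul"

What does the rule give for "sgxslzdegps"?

What's happening: shift every letter 6 places backward in the alphabet (wrapping around).
Doing the same to "sgxslzdegps": "marmftxyajm".

marmftxyajm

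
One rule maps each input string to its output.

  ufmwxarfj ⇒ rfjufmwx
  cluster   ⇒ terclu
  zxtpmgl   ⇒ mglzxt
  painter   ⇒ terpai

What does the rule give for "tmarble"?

What's happening: move the last 3 characters to the front (rotate right by 3), then delete the last character.
"tmarble" → "bletma".

bletma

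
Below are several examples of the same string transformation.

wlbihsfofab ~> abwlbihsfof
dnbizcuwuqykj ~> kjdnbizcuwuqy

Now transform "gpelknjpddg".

The rule is to move the last 2 characters to the front (rotate right by 2).
On "gpelknjpddg" that produces "dggpelknjpd".

dggpelknjpd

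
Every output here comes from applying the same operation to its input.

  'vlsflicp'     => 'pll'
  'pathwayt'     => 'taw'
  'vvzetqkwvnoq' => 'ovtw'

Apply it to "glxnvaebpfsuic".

clvbs

Each output is the input with this applied: keep one character in every 3, starting at position 2 (positions 2nd, 5th, 8th, ...), then move the last character to the front.
For "glxnvaebpfsuic", step one produces "lvbsc"; step two turns that into "clvbs".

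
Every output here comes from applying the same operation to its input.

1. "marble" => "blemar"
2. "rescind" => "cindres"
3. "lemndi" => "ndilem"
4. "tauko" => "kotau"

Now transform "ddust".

The rule is to move the first 3 characters to the end (rotate left by 3).
So "ddust" becomes "stddu".

stddu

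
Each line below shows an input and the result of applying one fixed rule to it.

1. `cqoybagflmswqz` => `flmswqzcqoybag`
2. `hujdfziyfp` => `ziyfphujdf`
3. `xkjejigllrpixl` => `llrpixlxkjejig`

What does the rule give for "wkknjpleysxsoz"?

eysxsozwkknjpl

The rule is to swap the front and back halves of the string.
Doing the same to "wkknjpleysxsoz": "eysxsozwkknjpl".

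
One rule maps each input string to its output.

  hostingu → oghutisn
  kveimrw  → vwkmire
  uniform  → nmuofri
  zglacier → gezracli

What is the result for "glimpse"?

legpmsi

In each case the input is transformed by: swap each adjacent pair of characters (1↔2, 3↔4, ...), then take characters alternately from the front and the back (1st, last, 2nd, 2nd-last, ...).
Starting from "glimpse": after the first operation, "lgmispe"; after the second, "legpmsi".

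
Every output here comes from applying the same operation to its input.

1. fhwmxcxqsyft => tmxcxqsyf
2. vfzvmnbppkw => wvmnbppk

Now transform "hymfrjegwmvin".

The transformation: delete the first 3 characters, then move the last character to the front.
On "hymfrjegwmvin": the first step gives "frjegwmvin", and the second then gives "nfrjegwmvi".

nfrjegwmvi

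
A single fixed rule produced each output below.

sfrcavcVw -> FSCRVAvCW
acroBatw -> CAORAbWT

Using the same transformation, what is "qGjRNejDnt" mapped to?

gQrJEndJTN

In each case the input is transformed by: swap each adjacent pair of characters (1↔2, 3↔4, ...), then flip the case of every letter.
Working it through for "qGjRNejDnt": intermediate "GqRjeNDjtn", final "gQrJEndJTN".
(Check on "acroBatw": → "caoraBwt" → "CAORAbWT" ✓)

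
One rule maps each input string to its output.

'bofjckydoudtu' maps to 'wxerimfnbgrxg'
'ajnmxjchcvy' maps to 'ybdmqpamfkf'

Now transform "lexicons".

qvohalfr

Looking at the pairs, the operation is to shift every letter 3 places forward in the alphabet (wrapping around), then move the last 2 characters to the front (rotate right by 2).
Starting from "lexicons": after the first operation, "ohalfrqv"; after the second, "qvohalfr".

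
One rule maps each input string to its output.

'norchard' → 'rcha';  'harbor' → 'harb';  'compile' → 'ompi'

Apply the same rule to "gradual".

radu

The transformation: move the last 2 characters to the front (rotate right by 2), then keep only the last 4 characters.
On "gradual": the first step gives "algradu", and the second then gives "radu".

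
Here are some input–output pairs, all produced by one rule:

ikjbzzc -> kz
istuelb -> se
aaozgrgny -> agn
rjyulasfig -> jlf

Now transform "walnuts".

au

The rule is to keep one character in every 3, starting at position 2 (positions 2nd, 5th, 8th, ...).
"walnuts" → "au".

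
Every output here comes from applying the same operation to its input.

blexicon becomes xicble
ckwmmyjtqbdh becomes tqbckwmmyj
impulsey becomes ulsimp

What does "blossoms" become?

ssoblo

Rule — delete the last 2 characters, then move the last 3 characters to the front (rotate right by 3).
Working it through for "blossoms": intermediate "blosso", final "ssoblo".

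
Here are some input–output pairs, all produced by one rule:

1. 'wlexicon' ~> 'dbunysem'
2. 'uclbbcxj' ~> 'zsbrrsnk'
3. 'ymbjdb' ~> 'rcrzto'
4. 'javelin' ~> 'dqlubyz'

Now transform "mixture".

uynjkhc

Each output is the input with this applied: swap the first and last characters, then shift every letter 10 places backward in the alphabet (wrapping around).
Working it through for "mixture": intermediate "eixturm", final "uynjkhc".
(Check on "javelin": → "navelij" → "dqlubyz" ✓)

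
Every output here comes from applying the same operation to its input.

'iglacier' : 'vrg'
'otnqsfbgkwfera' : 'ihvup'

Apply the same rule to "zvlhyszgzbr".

knvg

Looking at the pairs, the operation is to keep one character in every 3, starting at position 2 (positions 2nd, 5th, 8th, ...), then shift every letter 11 places backward in the alphabet (wrapping around).
"zvlhyszgzbr" → "knvg".
(Check on "otnqsfbgkwfera": → "tsgfa" → "ihvup" ✓)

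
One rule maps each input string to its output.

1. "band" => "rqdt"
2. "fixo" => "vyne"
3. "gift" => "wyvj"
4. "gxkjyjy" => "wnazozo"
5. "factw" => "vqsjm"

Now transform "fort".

vehj

The transformation: shift every letter 10 places backward in the alphabet (wrapping around).
"fort" → "vehj".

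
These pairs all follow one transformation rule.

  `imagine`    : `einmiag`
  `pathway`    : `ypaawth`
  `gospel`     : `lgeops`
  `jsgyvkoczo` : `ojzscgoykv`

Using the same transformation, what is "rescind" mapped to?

The rule is to take characters alternately from the front and the back (1st, last, 2nd, 2nd-last, ...), then swap each adjacent pair of characters (1↔2, 3↔4, ...).
Starting from "rescind": after the first operation, "rdensic"; after the second, "drneisc".

drneisc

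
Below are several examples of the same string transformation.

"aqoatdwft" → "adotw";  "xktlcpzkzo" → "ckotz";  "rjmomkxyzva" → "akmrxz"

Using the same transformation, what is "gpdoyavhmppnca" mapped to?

acgmopv

Looking at the pairs, the operation is to sort the characters into alphabetical order, then keep every other character starting from the first (positions 1st, 3rd, 5th, ...).
Applying that to "gpdoyavhmppnca" gives "acgmopv".
(Check on "xktlcpzkzo": → "ckkloptxzz" → "ckotz" ✓)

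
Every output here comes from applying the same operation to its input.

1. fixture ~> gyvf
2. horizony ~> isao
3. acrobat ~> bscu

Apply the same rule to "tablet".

Each output is the input with this applied: shift every letter 1 place forward in the alphabet (wrapping around), then keep every other character starting from the first (positions 1st, 3rd, 5th, ...).
On "tablet" that produces "ucf".
(Check on "acrobat": → "bdspcbu" → "bscu" ✓)

ucf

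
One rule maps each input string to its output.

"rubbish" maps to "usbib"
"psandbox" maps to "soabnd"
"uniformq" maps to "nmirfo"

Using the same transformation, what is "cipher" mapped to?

ieph

The transformation: take characters alternately from the front and the back (1st, last, 2nd, 2nd-last, ...), then delete the first 2 characters.
"cipher" → "crieph" → "ieph".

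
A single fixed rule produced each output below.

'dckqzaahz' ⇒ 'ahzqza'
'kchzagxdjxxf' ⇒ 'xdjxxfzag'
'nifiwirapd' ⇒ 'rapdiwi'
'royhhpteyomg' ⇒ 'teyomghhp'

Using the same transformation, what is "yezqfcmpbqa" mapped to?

The transformation: delete the first 3 characters, then move the first 3 characters to the end (rotate left by 3).
Starting from "yezqfcmpbqa": after the first operation, "qfcmpbqa"; after the second, "mpbqaqfc".

mpbqaqfc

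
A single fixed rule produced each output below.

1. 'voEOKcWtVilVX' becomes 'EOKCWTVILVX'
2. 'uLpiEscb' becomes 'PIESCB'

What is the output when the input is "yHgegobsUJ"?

GEGOBSUJ

In each case the input is transformed by: delete the first 2 characters, then convert every letter to uppercase.
Starting from "yHgegobsUJ": after the first operation, "gegobsUJ"; after the second, "GEGOBSUJ".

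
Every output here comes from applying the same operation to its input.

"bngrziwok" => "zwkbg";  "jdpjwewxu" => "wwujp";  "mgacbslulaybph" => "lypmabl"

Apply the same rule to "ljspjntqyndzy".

ydylsjt

Each output is the input with this applied: keep every other character starting from the first (positions 1st, 3rd, 5th, ...), then move the last 3 characters to the front (rotate right by 3).
Starting from "ljspjntqyndzy": after the first operation, "lsjtydy"; after the second, "ydylsjt".
(Check on "jdpjwewxu": → "jpwwu" → "wwujp" ✓)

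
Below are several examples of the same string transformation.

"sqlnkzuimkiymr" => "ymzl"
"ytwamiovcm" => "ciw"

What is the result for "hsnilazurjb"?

ran

The rule is to keep one character in every 3, starting at position 3 (positions 3rd, 6th, 9th, ...), then reverse the string.
Applying that to "hsnilazurjb" gives "ran".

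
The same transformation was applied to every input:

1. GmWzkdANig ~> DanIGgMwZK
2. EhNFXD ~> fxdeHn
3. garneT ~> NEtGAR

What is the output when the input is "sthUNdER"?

The rule is to flip the case of every letter, then swap the front and back halves of the string.
Starting from "sthUNdER": after the first operation, "STHunDer"; after the second, "nDerSTHu".
(Check on "EhNFXD": → "eHnfxd" → "fxdeHn" ✓)

nDerSTHu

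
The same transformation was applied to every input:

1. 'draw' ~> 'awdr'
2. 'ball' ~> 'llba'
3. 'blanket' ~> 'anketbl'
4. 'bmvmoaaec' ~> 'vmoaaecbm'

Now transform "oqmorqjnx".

morqjnxoq

The rule is to move the first 2 characters to the end (rotate left by 2).
Applying that to "oqmorqjnx" gives "morqjnxoq".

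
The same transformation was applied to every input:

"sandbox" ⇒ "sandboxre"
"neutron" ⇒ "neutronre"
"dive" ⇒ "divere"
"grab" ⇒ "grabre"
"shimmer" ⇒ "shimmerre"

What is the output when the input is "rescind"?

rescindre

The rule is to append "re".
Applying that to "rescind" gives "rescindre".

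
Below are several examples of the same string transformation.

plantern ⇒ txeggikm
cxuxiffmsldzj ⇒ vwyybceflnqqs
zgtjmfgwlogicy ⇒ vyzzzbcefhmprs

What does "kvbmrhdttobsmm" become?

Each output is the input with this applied: sort the characters into alphabetical order, then shift every letter 7 places backward in the alphabet (wrapping around).
Starting from "kvbmrhdttobsmm": after the first operation, "bbdhkmmmorsttv"; after the second, "uuwadfffhklmmo".

uuwadfffhklmmo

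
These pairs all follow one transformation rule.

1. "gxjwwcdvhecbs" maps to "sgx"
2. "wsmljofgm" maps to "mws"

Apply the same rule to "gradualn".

What's happening: move the first 2 characters to the end (rotate left by 2), then keep only the last 3 characters.
"gradualn" → "ngr".

ngr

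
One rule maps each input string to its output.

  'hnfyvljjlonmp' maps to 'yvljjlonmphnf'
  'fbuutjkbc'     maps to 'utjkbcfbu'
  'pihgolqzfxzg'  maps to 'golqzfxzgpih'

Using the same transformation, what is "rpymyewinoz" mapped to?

Rule — move the first 3 characters to the end (rotate left by 3).
"rpymyewinoz" → "myewinozrpy".

myewinozrpy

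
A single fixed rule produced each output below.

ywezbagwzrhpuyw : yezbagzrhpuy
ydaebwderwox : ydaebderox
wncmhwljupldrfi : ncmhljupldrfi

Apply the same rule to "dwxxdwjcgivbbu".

In each case the input is transformed by: remove every "w".
"dwxxdwjcgivbbu" → "dxxdjcgivbbu".

dxxdjcgivbbu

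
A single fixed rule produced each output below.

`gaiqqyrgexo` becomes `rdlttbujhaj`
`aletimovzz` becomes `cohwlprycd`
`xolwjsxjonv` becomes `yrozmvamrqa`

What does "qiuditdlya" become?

dlxglwgobt

In each case the input is transformed by: swap the first and last characters, then shift every letter 3 places forward in the alphabet (wrapping around).
Starting from "qiuditdlya": after the first operation, "aiuditdlyq"; after the second, "dlxglwgobt".
(Check on "xolwjsxjonv": → "volwjsxjonx" → "yrozmvamrqa" ✓)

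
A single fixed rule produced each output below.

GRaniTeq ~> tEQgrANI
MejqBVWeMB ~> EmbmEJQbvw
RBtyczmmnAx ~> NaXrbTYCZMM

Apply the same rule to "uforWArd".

Looking at the pairs, the operation is to move the last 3 characters to the front (rotate right by 3), then flip the case of every letter.
Working it through for "uforWArd": intermediate "ArduforW", final "aRDUFORw".

aRDUFORw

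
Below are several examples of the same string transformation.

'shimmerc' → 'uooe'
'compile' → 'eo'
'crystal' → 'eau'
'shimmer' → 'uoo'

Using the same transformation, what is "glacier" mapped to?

ie

The pattern: shift every letter 2 places forward in the alphabet (wrapping around), then keep only the vowels.
Applying both steps to "glacier": "incekgt", then "ie".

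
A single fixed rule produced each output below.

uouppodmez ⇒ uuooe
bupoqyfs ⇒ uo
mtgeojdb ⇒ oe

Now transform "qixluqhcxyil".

The transformation: sort the characters into reverse alphabetical order, then keep only the vowels.
Applying both steps to "qixluqhcxyil": "yxxuqqlliihc", then "uii".

uii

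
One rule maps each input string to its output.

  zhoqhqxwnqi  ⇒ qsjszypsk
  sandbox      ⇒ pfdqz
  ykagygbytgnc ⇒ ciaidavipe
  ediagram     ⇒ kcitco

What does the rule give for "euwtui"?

yvwk

Rule — shift every letter 2 places forward in the alphabet (wrapping around), then delete the first 2 characters.
"euwtui" → "gwyvwk" → "yvwk".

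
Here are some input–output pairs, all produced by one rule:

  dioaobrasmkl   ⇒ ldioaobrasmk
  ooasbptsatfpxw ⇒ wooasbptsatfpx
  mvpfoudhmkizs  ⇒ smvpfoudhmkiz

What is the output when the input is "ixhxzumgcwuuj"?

The rule is to move the last character to the front.
So "ixhxzumgcwuuj" becomes "jixhxzumgcwuu".

jixhxzumgcwuu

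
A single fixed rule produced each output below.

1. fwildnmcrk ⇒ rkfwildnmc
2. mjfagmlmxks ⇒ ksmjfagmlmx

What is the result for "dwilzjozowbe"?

The pattern: move the last 2 characters to the front (rotate right by 2).
So "dwilzjozowbe" becomes "bedwilzjozow".

bedwilzjozow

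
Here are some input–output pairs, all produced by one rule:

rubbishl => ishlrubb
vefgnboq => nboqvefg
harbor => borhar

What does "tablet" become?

lettab

What's happening: swap the front and back halves of the string.
For "tablet" the result is "lettab".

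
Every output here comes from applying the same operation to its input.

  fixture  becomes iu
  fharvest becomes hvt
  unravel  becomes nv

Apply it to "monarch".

or

Looking at the pairs, the operation is to keep one character in every 3, starting at position 2 (positions 2nd, 5th, 8th, ...).
"monarch" → "or".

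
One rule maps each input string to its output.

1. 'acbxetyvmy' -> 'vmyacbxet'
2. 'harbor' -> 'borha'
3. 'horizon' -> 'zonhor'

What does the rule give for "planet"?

The rule is to move the last 3 characters to the front (rotate right by 3), then delete the last character.
Working it through for "planet": intermediate "netpla", final "netpl".
(Check on "horizon": → "zonhori" → "zonhor" ✓)

netpl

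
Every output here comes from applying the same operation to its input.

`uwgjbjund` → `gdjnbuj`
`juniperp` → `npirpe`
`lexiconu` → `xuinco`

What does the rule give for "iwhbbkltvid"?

Rule — delete the first 2 characters, then take characters alternately from the front and the back (1st, last, 2nd, 2nd-last, ...).
Applying both steps to "iwhbbkltvid": "hbbkltvid", then "hdbibvktl".

hdbibvktl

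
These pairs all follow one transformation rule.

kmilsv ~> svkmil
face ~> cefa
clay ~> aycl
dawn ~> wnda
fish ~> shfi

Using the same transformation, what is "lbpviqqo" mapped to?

Looking at the pairs, the operation is to move the last 2 characters to the front (rotate right by 2).
Doing the same to "lbpviqqo": "qolbpviq".

qolbpviq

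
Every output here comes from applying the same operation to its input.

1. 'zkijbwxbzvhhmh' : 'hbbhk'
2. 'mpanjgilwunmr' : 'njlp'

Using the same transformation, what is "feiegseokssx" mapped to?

sgoe

What's happening: keep one character in every 3, starting at position 2 (positions 2nd, 5th, 8th, ...), then swap the first and last characters.
Working it through for "feiegseokssx": intermediate "egos", final "sgoe".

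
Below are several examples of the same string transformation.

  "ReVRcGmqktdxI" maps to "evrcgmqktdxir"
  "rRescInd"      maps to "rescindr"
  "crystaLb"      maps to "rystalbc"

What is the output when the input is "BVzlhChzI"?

vzlhchzib

The rule is to move the first character to the end, then convert every letter to lowercase.
Starting from "BVzlhChzI": after the first operation, "VzlhChzIB"; after the second, "vzlhchzib".
(Check on "crystaLb": → "rystaLbc" → "rystalbc" ✓)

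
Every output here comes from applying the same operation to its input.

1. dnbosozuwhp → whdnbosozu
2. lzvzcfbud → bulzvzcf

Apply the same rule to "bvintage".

In each case the input is transformed by: delete the last character, then move the last 2 characters to the front (rotate right by 2).
Working it through for "bvintage": intermediate "bvintag", final "agbvint".

agbvint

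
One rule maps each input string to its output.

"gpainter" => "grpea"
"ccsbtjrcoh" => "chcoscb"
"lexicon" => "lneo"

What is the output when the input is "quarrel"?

What's happening: take characters alternately from the front and the back (1st, last, 2nd, 2nd-last, ...), then delete the last 3 characters.
For "quarrel", step one produces "qluearr"; step two turns that into "qlue".

qlue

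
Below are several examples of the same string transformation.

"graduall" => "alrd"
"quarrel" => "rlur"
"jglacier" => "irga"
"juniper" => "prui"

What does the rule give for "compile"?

ieop

The transformation: move the last 3 characters to the front (rotate right by 3), then keep every other character starting from the first (positions 1st, 3rd, 5th, ...).
Starting from "compile": after the first operation, "ilecomp"; after the second, "ieop".
(Check on "juniper": → "perjuni" → "prui" ✓)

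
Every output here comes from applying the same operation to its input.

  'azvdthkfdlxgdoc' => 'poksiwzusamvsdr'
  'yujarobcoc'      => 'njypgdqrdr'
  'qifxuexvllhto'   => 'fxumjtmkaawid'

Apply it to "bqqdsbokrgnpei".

The rule is to shift every letter 11 places backward in the alphabet (wrapping around).
Applying that to "bqqdsbokrgnpei" gives "qffshqdzgvcetx".

qffshqdzgvcetx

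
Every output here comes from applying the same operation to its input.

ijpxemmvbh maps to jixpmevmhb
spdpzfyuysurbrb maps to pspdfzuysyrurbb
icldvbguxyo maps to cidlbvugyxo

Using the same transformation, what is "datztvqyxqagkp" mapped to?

What's happening: swap each adjacent pair of characters (1↔2, 3↔4, ...).
On "datztvqyxqagkp" that produces "adztvtyqqxgapk".

adztvtyqqxgapk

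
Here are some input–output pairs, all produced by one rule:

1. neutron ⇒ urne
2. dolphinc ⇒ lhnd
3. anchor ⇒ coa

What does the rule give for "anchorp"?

copn

In each case the input is transformed by: move the first 2 characters to the end (rotate left by 2), then keep every other character starting from the first (positions 1st, 3rd, 5th, ...).
Starting from "anchorp": after the first operation, "chorpan"; after the second, "copn".
(Check on "neutron": → "utronne" → "urne" ✓)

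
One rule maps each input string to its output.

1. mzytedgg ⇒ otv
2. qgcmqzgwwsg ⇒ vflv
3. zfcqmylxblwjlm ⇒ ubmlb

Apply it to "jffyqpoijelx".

Rule — keep one character in every 3, starting at position 2 (positions 2nd, 5th, 8th, ...), then shift every letter 11 places backward in the alphabet (wrapping around).
Starting from "jffyqpoijelx": after the first operation, "fqil"; after the second, "ufxa".

ufxa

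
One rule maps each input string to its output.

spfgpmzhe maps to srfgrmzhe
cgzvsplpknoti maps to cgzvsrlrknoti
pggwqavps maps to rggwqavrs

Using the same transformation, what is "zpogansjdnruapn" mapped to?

The pattern: replace every "p" with "r".
For "zpogansjdnruapn" the result is "zrogansjdnruarn".

zrogansjdnruarn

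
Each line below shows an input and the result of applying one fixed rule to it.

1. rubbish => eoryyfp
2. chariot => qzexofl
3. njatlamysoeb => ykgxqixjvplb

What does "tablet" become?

qqxyib

The pattern: shift every letter 3 places backward in the alphabet (wrapping around), then move the last character to the front.
For "tablet" the result is "qqxyib".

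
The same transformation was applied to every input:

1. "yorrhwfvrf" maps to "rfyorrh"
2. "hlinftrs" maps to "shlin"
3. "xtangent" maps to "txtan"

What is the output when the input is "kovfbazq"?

qkovf

The transformation: swap the front and back halves of the string, then delete the first 3 characters.
On "kovfbazq" that produces "qkovf".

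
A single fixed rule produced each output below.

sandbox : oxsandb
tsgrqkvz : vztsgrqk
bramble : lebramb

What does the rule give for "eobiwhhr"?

In each case the input is transformed by: move the last 2 characters to the front (rotate right by 2).
So "eobiwhhr" becomes "hreobiwh".

hreobiwh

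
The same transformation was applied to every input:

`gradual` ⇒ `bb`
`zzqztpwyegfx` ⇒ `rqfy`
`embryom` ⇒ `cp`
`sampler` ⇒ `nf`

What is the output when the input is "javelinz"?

The transformation: shift every letter 1 place forward in the alphabet (wrapping around), then keep one character in every 3, starting at position 3 (positions 3rd, 6th, 9th, ...).
Applying both steps to "javelinz": "kbwfmjoa", then "wj".

wj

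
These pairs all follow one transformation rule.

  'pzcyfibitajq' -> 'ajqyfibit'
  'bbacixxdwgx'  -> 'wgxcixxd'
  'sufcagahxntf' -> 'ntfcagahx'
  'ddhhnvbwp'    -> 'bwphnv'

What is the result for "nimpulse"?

lsepu

The transformation: delete the first 3 characters, then move the last 3 characters to the front (rotate right by 3).
For "nimpulse", step one produces "pulse"; step two turns that into "lsepu".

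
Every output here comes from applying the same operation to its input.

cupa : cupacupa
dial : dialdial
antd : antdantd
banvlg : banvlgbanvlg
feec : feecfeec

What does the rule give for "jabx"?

jabxjabx

Looking at the pairs, the operation is to write the whole string twice.
"jabx" → "jabxjabx".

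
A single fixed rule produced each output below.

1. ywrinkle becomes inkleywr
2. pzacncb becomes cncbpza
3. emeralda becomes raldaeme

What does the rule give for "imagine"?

What's happening: move the first 3 characters to the end (rotate left by 3).
On "imagine" that produces "gineima".

gineima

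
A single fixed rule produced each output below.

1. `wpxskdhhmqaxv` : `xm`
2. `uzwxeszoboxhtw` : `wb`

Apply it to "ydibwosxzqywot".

iz

In each case the input is transformed by: keep every other character starting from the first (positions 1st, 3rd, 5th, ...), then keep one character in every 3, starting at position 2 (positions 2nd, 5th, 8th, ...).
Working it through for "ydibwosxzqywot": intermediate "yiwszyo", final "iz".
(Check on "uzwxeszoboxhtw": → "uwezbxt" → "wb" ✓)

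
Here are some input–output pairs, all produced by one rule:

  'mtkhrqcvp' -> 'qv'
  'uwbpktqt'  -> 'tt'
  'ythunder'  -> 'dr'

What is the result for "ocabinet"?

The pattern: keep every other character starting from the second (positions 2nd, 4th, 6th, ...), then delete the first 2 characters.
Working it through for "ocabinet": intermediate "cbnt", final "nt".

nt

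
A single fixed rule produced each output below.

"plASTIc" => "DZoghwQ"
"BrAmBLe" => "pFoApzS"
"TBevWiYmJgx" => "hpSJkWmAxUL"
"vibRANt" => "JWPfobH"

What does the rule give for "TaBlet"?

Each output is the input with this applied: shift every letter 12 places backward in the alphabet (wrapping around), then flip the case of every letter.
On "TaBlet": the first step gives "HoPzsh", and the second then gives "hOpZSH".

hOpZSH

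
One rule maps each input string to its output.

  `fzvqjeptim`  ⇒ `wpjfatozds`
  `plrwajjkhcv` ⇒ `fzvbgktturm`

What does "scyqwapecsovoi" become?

scmiagkzomcyfy

The pattern: move the last character to the front, then shift every letter 10 places forward in the alphabet (wrapping around).
Applying both steps to "scyqwapecsovoi": "iscyqwapecsovo", then "scmiagkzomcyfy".
(Check on "plrwajjkhcv": → "vplrwajjkhc" → "fzvbgktturm" ✓)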